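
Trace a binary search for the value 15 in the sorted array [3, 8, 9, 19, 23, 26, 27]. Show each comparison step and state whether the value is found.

Binary search for 15 in [3, 8, 9, 19, 23, 26, 27]:

lo=0, hi=6, mid=3, arr[mid]=19 -> 19 > 15, search left half
lo=0, hi=2, mid=1, arr[mid]=8 -> 8 < 15, search right half
lo=2, hi=2, mid=2, arr[mid]=9 -> 9 < 15, search right half
lo=3 > hi=2, target 15 not found

Binary search determines that 15 is not in the array after 3 comparisons. The search space was exhausted without finding the target.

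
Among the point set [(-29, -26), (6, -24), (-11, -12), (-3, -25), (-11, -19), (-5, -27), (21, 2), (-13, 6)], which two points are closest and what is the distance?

Computing all pairwise distances among 8 points:

d((-29, -26), (6, -24)) = 35.0571
d((-29, -26), (-11, -12)) = 22.8035
d((-29, -26), (-3, -25)) = 26.0192
d((-29, -26), (-11, -19)) = 19.3132
d((-29, -26), (-5, -27)) = 24.0208
d((-29, -26), (21, 2)) = 57.3062
d((-29, -26), (-13, 6)) = 35.7771
d((6, -24), (-11, -12)) = 20.8087
d((6, -24), (-3, -25)) = 9.0554
d((6, -24), (-11, -19)) = 17.72
d((6, -24), (-5, -27)) = 11.4018
d((6, -24), (21, 2)) = 30.0167
d((6, -24), (-13, 6)) = 35.5106
d((-11, -12), (-3, -25)) = 15.2643
d((-11, -12), (-11, -19)) = 7.0
d((-11, -12), (-5, -27)) = 16.1555
d((-11, -12), (21, 2)) = 34.9285
d((-11, -12), (-13, 6)) = 18.1108
d((-3, -25), (-11, -19)) = 10.0
d((-3, -25), (-5, -27)) = 2.8284 <-- minimum
d((-3, -25), (21, 2)) = 36.1248
d((-3, -25), (-13, 6)) = 32.573
d((-11, -19), (-5, -27)) = 10.0
d((-11, -19), (21, 2)) = 38.2753
d((-11, -19), (-13, 6)) = 25.0799
d((-5, -27), (21, 2)) = 38.9487
d((-5, -27), (-13, 6)) = 33.9559
d((21, 2), (-13, 6)) = 34.2345

Closest pair: (-3, -25) and (-5, -27) with distance 2.8284

The closest pair is (-3, -25) and (-5, -27) with Euclidean distance 2.8284. For 8 points, brute-force pairwise comparison is shown above. For large n, the divide-and-conquer algorithm (sort by x, recurse on halves, check the dividing strip) achieves O(n log n).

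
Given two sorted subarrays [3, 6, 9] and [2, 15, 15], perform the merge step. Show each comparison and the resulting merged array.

Merging process:

Compare 3 vs 2: take 2 from right. Merged: [2]
Compare 3 vs 15: take 3 from left. Merged: [2, 3]
Compare 6 vs 15: take 6 from left. Merged: [2, 3, 6]
Compare 9 vs 15: take 9 from left. Merged: [2, 3, 6, 9]
Append remaining from right: [15, 15]. Merged: [2, 3, 6, 9, 15, 15]

Final merged array: [2, 3, 6, 9, 15, 15]
Total comparisons: 4

The merged array is [2, 3, 6, 9, 15, 15], requiring 4 comparisons. The merge step runs in O(n) time where n is the total number of elements.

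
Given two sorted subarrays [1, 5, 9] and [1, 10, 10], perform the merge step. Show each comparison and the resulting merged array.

Merging process:

Compare 1 vs 1: take 1 from left. Merged: [1]
Compare 5 vs 1: take 1 from right. Merged: [1, 1]
Compare 5 vs 10: take 5 from left. Merged: [1, 1, 5]
Compare 9 vs 10: take 9 from left. Merged: [1, 1, 5, 9]
Append remaining from right: [10, 10]. Merged: [1, 1, 5, 9, 10, 10]

Final merged array: [1, 1, 5, 9, 10, 10]
Total comparisons: 4

The merged array is [1, 1, 5, 9, 10, 10], requiring 4 comparisons. The merge step runs in O(n) time where n is the total number of elements.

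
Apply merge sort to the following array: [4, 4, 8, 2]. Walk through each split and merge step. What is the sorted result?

Merge sort trace:

Split: [4, 4, 8, 2] -> [4, 4] and [8, 2]
  Split: [4, 4] -> [4] and [4]
  Merge: [4] + [4] -> [4, 4]
  Split: [8, 2] -> [8] and [2]
  Merge: [8] + [2] -> [2, 8]
Merge: [4, 4] + [2, 8] -> [2, 4, 4, 8]

Final sorted array: [2, 4, 4, 8]

The merge sort proceeds by recursively splitting the array and merging sorted halves.
After all merges, the sorted array is [2, 4, 4, 8].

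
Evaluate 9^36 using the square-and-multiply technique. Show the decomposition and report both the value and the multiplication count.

Computing 9^36 by squaring (build up from 9^1; each line after the first costs one multiplication):

9^1 = 9
9^2 = (9^1)^2 = 9^2 = 81
9^4 = (9^2)^2 = 81^2 = 6561
9^8 = (9^4)^2 = 6561^2 = 43046721
9^9 = 9 * 9^8 = 9 * 43046721 = 387420489
9^18 = (9^9)^2 = 387420489^2 = 150094635296999121
9^36 = (9^18)^2 = 150094635296999121^2 = 22528399544939174411840147874772641

Result: 22528399544939174411840147874772641
Multiplications needed: 6 (6 lines after 9^1)

9^36 = 22528399544939174411840147874772641. Using exponentiation by squaring, this requires 6 multiplications. The key idea: if the exponent is even, square the half-power; if odd, multiply by the base once.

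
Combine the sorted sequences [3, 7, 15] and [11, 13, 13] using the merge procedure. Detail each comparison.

Merging process:

Compare 3 vs 11: take 3 from left. Merged: [3]
Compare 7 vs 11: take 7 from left. Merged: [3, 7]
Compare 15 vs 11: take 11 from right. Merged: [3, 7, 11]
Compare 15 vs 13: take 13 from right. Merged: [3, 7, 11, 13]
Compare 15 vs 13: take 13 from right. Merged: [3, 7, 11, 13, 13]
Append remaining from left: [15]. Merged: [3, 7, 11, 13, 13, 15]

Final merged array: [3, 7, 11, 13, 13, 15]
Total comparisons: 5

The merged array is [3, 7, 11, 13, 13, 15], requiring 5 comparisons. The merge step runs in O(n) time where n is the total number of elements.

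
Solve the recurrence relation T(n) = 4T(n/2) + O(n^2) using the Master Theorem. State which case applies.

Master Theorem for T(n) = 4T(n/2) + O(n^2):

a = 4, b = 2, c = 2
log_b(a) = log_2(4) = 2.0000

Case 2: c = 2 = log_2(4) = 2.0000
T(n) = O(n^2 log n) = O(n^2 log n)

For T(n) = 4T(n/2) + O(n^2): log_2(4) = 2.0000. This is Case 2 of the Master Theorem (c = log_b(a), equal work at all levels), giving O(n^2 log n).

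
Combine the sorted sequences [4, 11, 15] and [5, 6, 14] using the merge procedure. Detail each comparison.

Merging process:

Compare 4 vs 5: take 4 from left. Merged: [4]
Compare 11 vs 5: take 5 from right. Merged: [4, 5]
Compare 11 vs 6: take 6 from right. Merged: [4, 5, 6]
Compare 11 vs 14: take 11 from left. Merged: [4, 5, 6, 11]
Compare 15 vs 14: take 14 from right. Merged: [4, 5, 6, 11, 14]
Append remaining from left: [15]. Merged: [4, 5, 6, 11, 14, 15]

Final merged array: [4, 5, 6, 11, 14, 15]
Total comparisons: 5

The merged array is [4, 5, 6, 11, 14, 15], requiring 5 comparisons. The merge step runs in O(n) time where n is the total number of elements.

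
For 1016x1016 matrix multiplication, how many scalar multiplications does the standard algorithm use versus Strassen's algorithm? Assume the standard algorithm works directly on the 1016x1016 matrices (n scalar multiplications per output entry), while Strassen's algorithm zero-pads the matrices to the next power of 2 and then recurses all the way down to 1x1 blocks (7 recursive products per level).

Matrix multiplication for 1016x1016 matrices:

Strassen's algorithm requires power-of-2 dimensions. Pad 1016x1016 to 1024x1024 (next power of 2).

Standard algorithm: 1016^3 = 1048772096 multiplications
Strassen's algorithm: 7^(log2(1024)) = 7^10 = 282475249 multiplications
Savings: 1048772096 - 282475249 = 766296847 multiplications

Standard: 1048772096 multiplications (1016^3). Strassen: 282475249 multiplications (7^10, after padding to 1024x1024). Strassen reduces 8 recursive multiplications to 7 at each level.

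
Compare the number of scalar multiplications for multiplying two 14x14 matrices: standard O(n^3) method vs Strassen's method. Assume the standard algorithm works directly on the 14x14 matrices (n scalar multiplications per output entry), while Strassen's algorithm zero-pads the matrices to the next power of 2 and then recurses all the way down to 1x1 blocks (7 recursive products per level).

Matrix multiplication for 14x14 matrices:

Strassen's algorithm requires power-of-2 dimensions. Pad 14x14 to 16x16 (next power of 2).

Standard algorithm: 14^3 = 2744 multiplications
Strassen's algorithm: 7^(log2(16)) = 7^4 = 2401 multiplications
Savings: 2744 - 2401 = 343 multiplications

Standard: 2744 multiplications (14^3). Strassen: 2401 multiplications (7^4, after padding to 16x16). Strassen reduces 8 recursive multiplications to 7 at each level.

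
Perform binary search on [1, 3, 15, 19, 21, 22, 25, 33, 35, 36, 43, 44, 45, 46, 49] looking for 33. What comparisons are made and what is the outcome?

Binary search for 33 in [1, 3, 15, 19, 21, 22, 25, 33, 35, 36, 43, 44, 45, 46, 49]:

lo=0, hi=14, mid=7, arr[mid]=33 -> Found target at index 7!

Binary search finds 33 at index 7 after 1 comparisons. The search repeatedly halves the search space by comparing with the middle element.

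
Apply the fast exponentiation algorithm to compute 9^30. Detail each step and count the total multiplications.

Computing 9^30 by squaring (build up from 9^1; each line after the first costs one multiplication):

9^1 = 9
9^2 = (9^1)^2 = 9^2 = 81
9^3 = 9 * 9^2 = 9 * 81 = 729
9^6 = (9^3)^2 = 729^2 = 531441
9^7 = 9 * 9^6 = 9 * 531441 = 4782969
9^14 = (9^7)^2 = 4782969^2 = 22876792454961
9^15 = 9 * 9^14 = 9 * 22876792454961 = 205891132094649
9^30 = (9^15)^2 = 205891132094649^2 = 42391158275216203514294433201

Result: 42391158275216203514294433201
Multiplications needed: 7 (7 lines after 9^1)

9^30 = 42391158275216203514294433201. Using exponentiation by squaring, this requires 7 multiplications. The key idea: if the exponent is even, square the half-power; if odd, multiply by the base once.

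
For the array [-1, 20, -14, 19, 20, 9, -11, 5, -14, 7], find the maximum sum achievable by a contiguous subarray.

Using Kadane's algorithm on [-1, 20, -14, 19, 20, 9, -11, 5, -14, 7]:

Scanning through the array:
Position 1 (value 20): max_ending_here = 20, max_so_far = 20
Position 2 (value -14): max_ending_here = 6, max_so_far = 20
Position 3 (value 19): max_ending_here = 25, max_so_far = 25
Position 4 (value 20): max_ending_here = 45, max_so_far = 45
Position 5 (value 9): max_ending_here = 54, max_so_far = 54
Position 6 (value -11): max_ending_here = 43, max_so_far = 54
Position 7 (value 5): max_ending_here = 48, max_so_far = 54
Position 8 (value -14): max_ending_here = 34, max_so_far = 54
Position 9 (value 7): max_ending_here = 41, max_so_far = 54

Maximum subarray: [20, -14, 19, 20, 9]
Maximum sum: 54

The maximum subarray is [20, -14, 19, 20, 9] with sum 54. This subarray runs from index 1 to index 5.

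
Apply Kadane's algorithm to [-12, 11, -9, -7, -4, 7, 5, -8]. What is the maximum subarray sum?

Using Kadane's algorithm on [-12, 11, -9, -7, -4, 7, 5, -8]:

Scanning through the array:
Position 1 (value 11): max_ending_here = 11, max_so_far = 11
Position 2 (value -9): max_ending_here = 2, max_so_far = 11
Position 3 (value -7): max_ending_here = -5, max_so_far = 11
Position 4 (value -4): max_ending_here = -4, max_so_far = 11
Position 5 (value 7): max_ending_here = 7, max_so_far = 11
Position 6 (value 5): max_ending_here = 12, max_so_far = 12
Position 7 (value -8): max_ending_here = 4, max_so_far = 12

Maximum subarray: [7, 5]
Maximum sum: 12

The maximum subarray is [7, 5] with sum 12. This subarray runs from index 5 to index 6.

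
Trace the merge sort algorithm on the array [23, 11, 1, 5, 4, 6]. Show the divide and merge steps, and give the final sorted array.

Merge sort trace:

Split: [23, 11, 1, 5, 4, 6] -> [23, 11, 1] and [5, 4, 6]
  Split: [23, 11, 1] -> [23] and [11, 1]
    Split: [11, 1] -> [11] and [1]
    Merge: [11] + [1] -> [1, 11]
  Merge: [23] + [1, 11] -> [1, 11, 23]
  Split: [5, 4, 6] -> [5] and [4, 6]
    Split: [4, 6] -> [4] and [6]
    Merge: [4] + [6] -> [4, 6]
  Merge: [5] + [4, 6] -> [4, 5, 6]
Merge: [1, 11, 23] + [4, 5, 6] -> [1, 4, 5, 6, 11, 23]

Final sorted array: [1, 4, 5, 6, 11, 23]

The merge sort proceeds by recursively splitting the array and merging sorted halves.
After all merges, the sorted array is [1, 4, 5, 6, 11, 23].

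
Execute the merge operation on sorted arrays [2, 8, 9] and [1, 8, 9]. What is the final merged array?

Merging process:

Compare 2 vs 1: take 1 from right. Merged: [1]
Compare 2 vs 8: take 2 from left. Merged: [1, 2]
Compare 8 vs 8: take 8 from left. Merged: [1, 2, 8]
Compare 9 vs 8: take 8 from right. Merged: [1, 2, 8, 8]
Compare 9 vs 9: take 9 from left. Merged: [1, 2, 8, 8, 9]
Append remaining from right: [9]. Merged: [1, 2, 8, 8, 9, 9]

Final merged array: [1, 2, 8, 8, 9, 9]
Total comparisons: 5

The merged array is [1, 2, 8, 8, 9, 9], requiring 5 comparisons. The merge step runs in O(n) time where n is the total number of elements.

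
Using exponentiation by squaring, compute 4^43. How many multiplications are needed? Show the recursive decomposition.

Computing 4^43 by squaring (build up from 4^1; each line after the first costs one multiplication):

4^1 = 4
4^2 = (4^1)^2 = 4^2 = 16
4^4 = (4^2)^2 = 16^2 = 256
4^5 = 4 * 4^4 = 4 * 256 = 1024
4^10 = (4^5)^2 = 1024^2 = 1048576
4^20 = (4^10)^2 = 1048576^2 = 1099511627776
4^21 = 4 * 4^20 = 4 * 1099511627776 = 4398046511104
4^42 = (4^21)^2 = 4398046511104^2 = 19342813113834066795298816
4^43 = 4 * 4^42 = 4 * 19342813113834066795298816 = 77371252455336267181195264

Result: 77371252455336267181195264
Multiplications needed: 8 (8 lines after 4^1)

4^43 = 77371252455336267181195264. Using exponentiation by squaring, this requires 8 multiplications. The key idea: if the exponent is even, square the half-power; if odd, multiply by the base once.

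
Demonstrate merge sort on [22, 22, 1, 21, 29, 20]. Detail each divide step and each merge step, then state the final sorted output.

Merge sort trace:

Split: [22, 22, 1, 21, 29, 20] -> [22, 22, 1] and [21, 29, 20]
  Split: [22, 22, 1] -> [22] and [22, 1]
    Split: [22, 1] -> [22] and [1]
    Merge: [22] + [1] -> [1, 22]
  Merge: [22] + [1, 22] -> [1, 22, 22]
  Split: [21, 29, 20] -> [21] and [29, 20]
    Split: [29, 20] -> [29] and [20]
    Merge: [29] + [20] -> [20, 29]
  Merge: [21] + [20, 29] -> [20, 21, 29]
Merge: [1, 22, 22] + [20, 21, 29] -> [1, 20, 21, 22, 22, 29]

Final sorted array: [1, 20, 21, 22, 22, 29]

The merge sort proceeds by recursively splitting the array and merging sorted halves.
After all merges, the sorted array is [1, 20, 21, 22, 22, 29].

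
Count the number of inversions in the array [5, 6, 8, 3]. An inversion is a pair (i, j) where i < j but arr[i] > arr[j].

Finding inversions in [5, 6, 8, 3]:

(0, 3): arr[0]=5 > arr[3]=3
(1, 3): arr[1]=6 > arr[3]=3
(2, 3): arr[2]=8 > arr[3]=3

Total inversions: 3

The array has 3 inversion(s): (0,3), (1,3), (2,3). Each pair (i,j) satisfies i < j and arr[i] > arr[j].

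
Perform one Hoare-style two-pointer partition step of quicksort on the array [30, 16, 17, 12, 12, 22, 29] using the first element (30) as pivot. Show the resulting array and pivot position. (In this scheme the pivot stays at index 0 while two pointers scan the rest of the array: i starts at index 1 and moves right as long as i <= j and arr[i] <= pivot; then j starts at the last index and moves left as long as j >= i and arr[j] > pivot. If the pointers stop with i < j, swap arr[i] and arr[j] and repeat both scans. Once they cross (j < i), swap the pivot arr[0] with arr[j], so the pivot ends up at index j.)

Hoare-style two-pointer partition with pivot = 30:

Initial array: [30, 16, 17, 12, 12, 22, 29]

Pointers start at i = 1, j = 6.
i ends at 7, j ends at 6: the pointers have crossed (j < i), so scanning stops.

Swap pivot arr[0] with arr[6] to place pivot at position 6: [29, 16, 17, 12, 12, 22, 30]
Pivot position: 6

After partitioning with pivot 30, the array becomes [29, 16, 17, 12, 12, 22, 30]. The pivot is placed at index 6. All elements to the left of the pivot are <= 30, and all elements to the right are > 30.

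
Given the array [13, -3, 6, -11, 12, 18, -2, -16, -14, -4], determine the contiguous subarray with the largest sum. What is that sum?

Using Kadane's algorithm on [13, -3, 6, -11, 12, 18, -2, -16, -14, -4]:

Scanning through the array:
Position 1 (value -3): max_ending_here = 10, max_so_far = 13
Position 2 (value 6): max_ending_here = 16, max_so_far = 16
Position 3 (value -11): max_ending_here = 5, max_so_far = 16
Position 4 (value 12): max_ending_here = 17, max_so_far = 17
Position 5 (value 18): max_ending_here = 35, max_so_far = 35
Position 6 (value -2): max_ending_here = 33, max_so_far = 35
Position 7 (value -16): max_ending_here = 17, max_so_far = 35
Position 8 (value -14): max_ending_here = 3, max_so_far = 35
Position 9 (value -4): max_ending_here = -1, max_so_far = 35

Maximum subarray: [13, -3, 6, -11, 12, 18]
Maximum sum: 35

The maximum subarray is [13, -3, 6, -11, 12, 18] with sum 35. This subarray runs from index 0 to index 5.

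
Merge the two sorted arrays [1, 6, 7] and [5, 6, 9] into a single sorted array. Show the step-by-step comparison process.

Merging process:

Compare 1 vs 5: take 1 from left. Merged: [1]
Compare 6 vs 5: take 5 from right. Merged: [1, 5]
Compare 6 vs 6: take 6 from left. Merged: [1, 5, 6]
Compare 7 vs 6: take 6 from right. Merged: [1, 5, 6, 6]
Compare 7 vs 9: take 7 from left. Merged: [1, 5, 6, 6, 7]
Append remaining from right: [9]. Merged: [1, 5, 6, 6, 7, 9]

Final merged array: [1, 5, 6, 6, 7, 9]
Total comparisons: 5

The merged array is [1, 5, 6, 6, 7, 9], requiring 5 comparisons. The merge step runs in O(n) time where n is the total number of elements.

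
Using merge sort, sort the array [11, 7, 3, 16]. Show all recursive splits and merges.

Merge sort trace:

Split: [11, 7, 3, 16] -> [11, 7] and [3, 16]
  Split: [11, 7] -> [11] and [7]
  Merge: [11] + [7] -> [7, 11]
  Split: [3, 16] -> [3] and [16]
  Merge: [3] + [16] -> [3, 16]
Merge: [7, 11] + [3, 16] -> [3, 7, 11, 16]

Final sorted array: [3, 7, 11, 16]

The merge sort proceeds by recursively splitting the array and merging sorted halves.
After all merges, the sorted array is [3, 7, 11, 16].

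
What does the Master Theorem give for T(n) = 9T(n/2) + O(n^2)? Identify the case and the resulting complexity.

Master Theorem for T(n) = 9T(n/2) + O(n^2):

a = 9, b = 2, c = 2
log_b(a) = log_2(9) = 3.1699

Case 1: c = 2 < log_2(9) = 3.1699
T(n) = O(n^(log_2 9))

For T(n) = 9T(n/2) + O(n^2): log_2(9) = 3.1699. This is Case 1 of the Master Theorem (c < log_b(a), work dominated by leaves), giving O(n^(log_2 9)).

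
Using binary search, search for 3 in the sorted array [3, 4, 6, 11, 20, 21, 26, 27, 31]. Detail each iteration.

Binary search for 3 in [3, 4, 6, 11, 20, 21, 26, 27, 31]:

lo=0, hi=8, mid=4, arr[mid]=20 -> 20 > 3, search left half
lo=0, hi=3, mid=1, arr[mid]=4 -> 4 > 3, search left half
lo=0, hi=0, mid=0, arr[mid]=3 -> Found target at index 0!

Binary search finds 3 at index 0 after 3 comparisons. The search repeatedly halves the search space by comparing with the middle element.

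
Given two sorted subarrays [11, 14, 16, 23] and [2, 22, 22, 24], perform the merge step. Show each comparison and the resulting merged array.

Merging process:

Compare 11 vs 2: take 2 from right. Merged: [2]
Compare 11 vs 22: take 11 from left. Merged: [2, 11]
Compare 14 vs 22: take 14 from left. Merged: [2, 11, 14]
Compare 16 vs 22: take 16 from left. Merged: [2, 11, 14, 16]
Compare 23 vs 22: take 22 from right. Merged: [2, 11, 14, 16, 22]
Compare 23 vs 22: take 22 from right. Merged: [2, 11, 14, 16, 22, 22]
Compare 23 vs 24: take 23 from left. Merged: [2, 11, 14, 16, 22, 22, 23]
Append remaining from right: [24]. Merged: [2, 11, 14, 16, 22, 22, 23, 24]

Final merged array: [2, 11, 14, 16, 22, 22, 23, 24]
Total comparisons: 7

The merged array is [2, 11, 14, 16, 22, 22, 23, 24], requiring 7 comparisons. The merge step runs in O(n) time where n is the total number of elements.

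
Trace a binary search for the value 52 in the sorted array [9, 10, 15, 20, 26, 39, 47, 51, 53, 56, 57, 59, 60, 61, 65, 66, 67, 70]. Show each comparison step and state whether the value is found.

Binary search for 52 in [9, 10, 15, 20, 26, 39, 47, 51, 53, 56, 57, 59, 60, 61, 65, 66, 67, 70]:

lo=0, hi=17, mid=8, arr[mid]=53 -> 53 > 52, search left half
lo=0, hi=7, mid=3, arr[mid]=20 -> 20 < 52, search right half
lo=4, hi=7, mid=5, arr[mid]=39 -> 39 < 52, search right half
lo=6, hi=7, mid=6, arr[mid]=47 -> 47 < 52, search right half
lo=7, hi=7, mid=7, arr[mid]=51 -> 51 < 52, search right half
lo=8 > hi=7, target 52 not found

Binary search determines that 52 is not in the array after 5 comparisons. The search space was exhausted without finding the target.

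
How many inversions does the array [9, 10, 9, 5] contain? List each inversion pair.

Finding inversions in [9, 10, 9, 5]:

(0, 3): arr[0]=9 > arr[3]=5
(1, 2): arr[1]=10 > arr[2]=9
(1, 3): arr[1]=10 > arr[3]=5
(2, 3): arr[2]=9 > arr[3]=5

Total inversions: 4

The array has 4 inversion(s): (0,3), (1,2), (1,3), (2,3). Each pair (i,j) satisfies i < j and arr[i] > arr[j].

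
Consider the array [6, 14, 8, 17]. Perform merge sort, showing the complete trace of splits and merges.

Merge sort trace:

Split: [6, 14, 8, 17] -> [6, 14] and [8, 17]
  Split: [6, 14] -> [6] and [14]
  Merge: [6] + [14] -> [6, 14]
  Split: [8, 17] -> [8] and [17]
  Merge: [8] + [17] -> [8, 17]
Merge: [6, 14] + [8, 17] -> [6, 8, 14, 17]

Final sorted array: [6, 8, 14, 17]

The merge sort proceeds by recursively splitting the array and merging sorted halves.
After all merges, the sorted array is [6, 8, 14, 17].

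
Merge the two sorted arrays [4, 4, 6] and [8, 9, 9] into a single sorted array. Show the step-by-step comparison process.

Merging process:

Compare 4 vs 8: take 4 from left. Merged: [4]
Compare 4 vs 8: take 4 from left. Merged: [4, 4]
Compare 6 vs 8: take 6 from left. Merged: [4, 4, 6]
Append remaining from right: [8, 9, 9]. Merged: [4, 4, 6, 8, 9, 9]

Final merged array: [4, 4, 6, 8, 9, 9]
Total comparisons: 3

The merged array is [4, 4, 6, 8, 9, 9], requiring 3 comparisons. The merge step runs in O(n) time where n is the total number of elements.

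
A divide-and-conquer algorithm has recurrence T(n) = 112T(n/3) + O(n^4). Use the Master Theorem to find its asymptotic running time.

Master Theorem for T(n) = 112T(n/3) + O(n^4):

a = 112, b = 3, c = 4
log_b(a) = log_3(112) = 4.2950

Case 1: c = 4 < log_3(112) = 4.2950
T(n) = O(n^(log_3 112))

For T(n) = 112T(n/3) + O(n^4): log_3(112) = 4.2950. This is Case 1 of the Master Theorem (c < log_b(a), work dominated by leaves), giving O(n^(log_3 112)).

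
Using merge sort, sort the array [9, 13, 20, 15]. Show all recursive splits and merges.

Merge sort trace:

Split: [9, 13, 20, 15] -> [9, 13] and [20, 15]
  Split: [9, 13] -> [9] and [13]
  Merge: [9] + [13] -> [9, 13]
  Split: [20, 15] -> [20] and [15]
  Merge: [20] + [15] -> [15, 20]
Merge: [9, 13] + [15, 20] -> [9, 13, 15, 20]

Final sorted array: [9, 13, 15, 20]

The merge sort proceeds by recursively splitting the array and merging sorted halves.
After all merges, the sorted array is [9, 13, 15, 20].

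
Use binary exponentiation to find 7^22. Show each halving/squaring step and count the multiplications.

Computing 7^22 by squaring (build up from 7^1; each line after the first costs one multiplication):

7^1 = 7
7^2 = (7^1)^2 = 7^2 = 49
7^4 = (7^2)^2 = 49^2 = 2401
7^5 = 7 * 7^4 = 7 * 2401 = 16807
7^10 = (7^5)^2 = 16807^2 = 282475249
7^11 = 7 * 7^10 = 7 * 282475249 = 1977326743
7^22 = (7^11)^2 = 1977326743^2 = 3909821048582988049

Result: 3909821048582988049
Multiplications needed: 6 (6 lines after 7^1)

7^22 = 3909821048582988049. Using exponentiation by squaring, this requires 6 multiplications. The key idea: if the exponent is even, square the half-power; if odd, multiply by the base once.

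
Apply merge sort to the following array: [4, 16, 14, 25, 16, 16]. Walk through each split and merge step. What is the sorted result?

Merge sort trace:

Split: [4, 16, 14, 25, 16, 16] -> [4, 16, 14] and [25, 16, 16]
  Split: [4, 16, 14] -> [4] and [16, 14]
    Split: [16, 14] -> [16] and [14]
    Merge: [16] + [14] -> [14, 16]
  Merge: [4] + [14, 16] -> [4, 14, 16]
  Split: [25, 16, 16] -> [25] and [16, 16]
    Split: [16, 16] -> [16] and [16]
    Merge: [16] + [16] -> [16, 16]
  Merge: [25] + [16, 16] -> [16, 16, 25]
Merge: [4, 14, 16] + [16, 16, 25] -> [4, 14, 16, 16, 16, 25]

Final sorted array: [4, 14, 16, 16, 16, 25]

The merge sort proceeds by recursively splitting the array and merging sorted halves.
After all merges, the sorted array is [4, 14, 16, 16, 16, 25].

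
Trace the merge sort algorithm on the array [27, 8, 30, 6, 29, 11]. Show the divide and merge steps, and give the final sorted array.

Merge sort trace:

Split: [27, 8, 30, 6, 29, 11] -> [27, 8, 30] and [6, 29, 11]
  Split: [27, 8, 30] -> [27] and [8, 30]
    Split: [8, 30] -> [8] and [30]
    Merge: [8] + [30] -> [8, 30]
  Merge: [27] + [8, 30] -> [8, 27, 30]
  Split: [6, 29, 11] -> [6] and [29, 11]
    Split: [29, 11] -> [29] and [11]
    Merge: [29] + [11] -> [11, 29]
  Merge: [6] + [11, 29] -> [6, 11, 29]
Merge: [8, 27, 30] + [6, 11, 29] -> [6, 8, 11, 27, 29, 30]

Final sorted array: [6, 8, 11, 27, 29, 30]

The merge sort proceeds by recursively splitting the array and merging sorted halves.
After all merges, the sorted array is [6, 8, 11, 27, 29, 30].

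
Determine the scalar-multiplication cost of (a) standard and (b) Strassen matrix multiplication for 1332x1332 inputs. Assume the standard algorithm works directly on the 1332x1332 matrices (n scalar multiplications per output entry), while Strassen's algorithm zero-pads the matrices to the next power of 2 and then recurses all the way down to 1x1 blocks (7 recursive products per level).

Matrix multiplication for 1332x1332 matrices:

Strassen's algorithm requires power-of-2 dimensions. Pad 1332x1332 to 2048x2048 (next power of 2).

Standard algorithm: 1332^3 = 2363266368 multiplications
Strassen's algorithm: 7^(log2(2048)) = 7^11 = 1977326743 multiplications
Savings: 2363266368 - 1977326743 = 385939625 multiplications

Standard: 2363266368 multiplications (1332^3). Strassen: 1977326743 multiplications (7^11, after padding to 2048x2048). Strassen reduces 8 recursive multiplications to 7 at each level.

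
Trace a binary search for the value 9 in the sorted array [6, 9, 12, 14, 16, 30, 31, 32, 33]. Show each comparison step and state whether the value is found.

Binary search for 9 in [6, 9, 12, 14, 16, 30, 31, 32, 33]:

lo=0, hi=8, mid=4, arr[mid]=16 -> 16 > 9, search left half
lo=0, hi=3, mid=1, arr[mid]=9 -> Found target at index 1!

Binary search finds 9 at index 1 after 2 comparisons. The search repeatedly halves the search space by comparing with the middle element.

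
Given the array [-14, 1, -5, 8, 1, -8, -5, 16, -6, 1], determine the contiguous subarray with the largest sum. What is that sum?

Using Kadane's algorithm on [-14, 1, -5, 8, 1, -8, -5, 16, -6, 1]:

Scanning through the array:
Position 1 (value 1): max_ending_here = 1, max_so_far = 1
Position 2 (value -5): max_ending_here = -4, max_so_far = 1
Position 3 (value 8): max_ending_here = 8, max_so_far = 8
Position 4 (value 1): max_ending_here = 9, max_so_far = 9
Position 5 (value -8): max_ending_here = 1, max_so_far = 9
Position 6 (value -5): max_ending_here = -4, max_so_far = 9
Position 7 (value 16): max_ending_here = 16, max_so_far = 16
Position 8 (value -6): max_ending_here = 10, max_so_far = 16
Position 9 (value 1): max_ending_here = 11, max_so_far = 16

Maximum subarray: [16]
Maximum sum: 16

The maximum subarray is [16] with sum 16. This subarray runs from index 7 to index 7.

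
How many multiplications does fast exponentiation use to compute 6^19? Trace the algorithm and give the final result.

Computing 6^19 by squaring (build up from 6^1; each line after the first costs one multiplication):

6^1 = 6
6^2 = (6^1)^2 = 6^2 = 36
6^4 = (6^2)^2 = 36^2 = 1296
6^8 = (6^4)^2 = 1296^2 = 1679616
6^9 = 6 * 6^8 = 6 * 1679616 = 10077696
6^18 = (6^9)^2 = 10077696^2 = 101559956668416
6^19 = 6 * 6^18 = 6 * 101559956668416 = 609359740010496

Result: 609359740010496
Multiplications needed: 6 (6 lines after 6^1)

6^19 = 609359740010496. Using exponentiation by squaring, this requires 6 multiplications. The key idea: if the exponent is even, square the half-power; if odd, multiply by the base once.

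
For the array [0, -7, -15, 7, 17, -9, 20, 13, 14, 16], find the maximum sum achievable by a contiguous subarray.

Using Kadane's algorithm on [0, -7, -15, 7, 17, -9, 20, 13, 14, 16]:

Scanning through the array:
Position 1 (value -7): max_ending_here = -7, max_so_far = 0
Position 2 (value -15): max_ending_here = -15, max_so_far = 0
Position 3 (value 7): max_ending_here = 7, max_so_far = 7
Position 4 (value 17): max_ending_here = 24, max_so_far = 24
Position 5 (value -9): max_ending_here = 15, max_so_far = 24
Position 6 (value 20): max_ending_here = 35, max_so_far = 35
Position 7 (value 13): max_ending_here = 48, max_so_far = 48
Position 8 (value 14): max_ending_here = 62, max_so_far = 62
Position 9 (value 16): max_ending_here = 78, max_so_far = 78

Maximum subarray: [7, 17, -9, 20, 13, 14, 16]
Maximum sum: 78

The maximum subarray is [7, 17, -9, 20, 13, 14, 16] with sum 78. This subarray runs from index 3 to index 9.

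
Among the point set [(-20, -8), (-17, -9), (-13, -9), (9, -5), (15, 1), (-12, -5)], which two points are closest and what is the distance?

Computing all pairwise distances among 6 points:

d((-20, -8), (-17, -9)) = 3.1623 <-- minimum
d((-20, -8), (-13, -9)) = 7.0711
d((-20, -8), (9, -5)) = 29.1548
d((-20, -8), (15, 1)) = 36.1386
d((-20, -8), (-12, -5)) = 8.544
d((-17, -9), (-13, -9)) = 4.0
d((-17, -9), (9, -5)) = 26.3059
d((-17, -9), (15, 1)) = 33.5261
d((-17, -9), (-12, -5)) = 6.4031
d((-13, -9), (9, -5)) = 22.3607
d((-13, -9), (15, 1)) = 29.7321
d((-13, -9), (-12, -5)) = 4.1231
d((9, -5), (15, 1)) = 8.4853
d((9, -5), (-12, -5)) = 21.0
d((15, 1), (-12, -5)) = 27.6586

Closest pair: (-20, -8) and (-17, -9) with distance 3.1623

The closest pair is (-20, -8) and (-17, -9) with Euclidean distance 3.1623. For 6 points, brute-force pairwise comparison is shown above. For large n, the divide-and-conquer algorithm (sort by x, recurse on halves, check the dividing strip) achieves O(n log n).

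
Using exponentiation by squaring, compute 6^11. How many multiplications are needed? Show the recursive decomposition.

Computing 6^11 by squaring (build up from 6^1; each line after the first costs one multiplication):

6^1 = 6
6^2 = (6^1)^2 = 6^2 = 36
6^4 = (6^2)^2 = 36^2 = 1296
6^5 = 6 * 6^4 = 6 * 1296 = 7776
6^10 = (6^5)^2 = 7776^2 = 60466176
6^11 = 6 * 6^10 = 6 * 60466176 = 362797056

Result: 362797056
Multiplications needed: 5 (5 lines after 6^1)

6^11 = 362797056. Using exponentiation by squaring, this requires 5 multiplications. The key idea: if the exponent is even, square the half-power; if odd, multiply by the base once.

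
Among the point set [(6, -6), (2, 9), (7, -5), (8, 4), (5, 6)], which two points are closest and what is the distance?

Computing all pairwise distances among 5 points:

d((6, -6), (2, 9)) = 15.5242
d((6, -6), (7, -5)) = 1.4142 <-- minimum
d((6, -6), (8, 4)) = 10.198
d((6, -6), (5, 6)) = 12.0416
d((2, 9), (7, -5)) = 14.8661
d((2, 9), (8, 4)) = 7.8102
d((2, 9), (5, 6)) = 4.2426
d((7, -5), (8, 4)) = 9.0554
d((7, -5), (5, 6)) = 11.1803
d((8, 4), (5, 6)) = 3.6056

Closest pair: (6, -6) and (7, -5) with distance 1.4142

The closest pair is (6, -6) and (7, -5) with Euclidean distance 1.4142. For 5 points, brute-force pairwise comparison is shown above. For large n, the divide-and-conquer algorithm (sort by x, recurse on halves, check the dividing strip) achieves O(n log n).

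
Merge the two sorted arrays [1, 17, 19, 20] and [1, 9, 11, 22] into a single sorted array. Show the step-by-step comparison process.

Merging process:

Compare 1 vs 1: take 1 from left. Merged: [1]
Compare 17 vs 1: take 1 from right. Merged: [1, 1]
Compare 17 vs 9: take 9 from right. Merged: [1, 1, 9]
Compare 17 vs 11: take 11 from right. Merged: [1, 1, 9, 11]
Compare 17 vs 22: take 17 from left. Merged: [1, 1, 9, 11, 17]
Compare 19 vs 22: take 19 from left. Merged: [1, 1, 9, 11, 17, 19]
Compare 20 vs 22: take 20 from left. Merged: [1, 1, 9, 11, 17, 19, 20]
Append remaining from right: [22]. Merged: [1, 1, 9, 11, 17, 19, 20, 22]

Final merged array: [1, 1, 9, 11, 17, 19, 20, 22]
Total comparisons: 7

The merged array is [1, 1, 9, 11, 17, 19, 20, 22], requiring 7 comparisons. The merge step runs in O(n) time where n is the total number of elements.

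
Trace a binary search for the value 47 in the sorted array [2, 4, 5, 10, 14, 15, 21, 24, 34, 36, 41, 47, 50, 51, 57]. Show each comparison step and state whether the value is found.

Binary search for 47 in [2, 4, 5, 10, 14, 15, 21, 24, 34, 36, 41, 47, 50, 51, 57]:

lo=0, hi=14, mid=7, arr[mid]=24 -> 24 < 47, search right half
lo=8, hi=14, mid=11, arr[mid]=47 -> Found target at index 11!

Binary search finds 47 at index 11 after 2 comparisons. The search repeatedly halves the search space by comparing with the middle element.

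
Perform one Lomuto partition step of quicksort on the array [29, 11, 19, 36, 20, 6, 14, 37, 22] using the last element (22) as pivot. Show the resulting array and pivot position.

Lomuto partition with pivot = 22:

Initial array: [29, 11, 19, 36, 20, 6, 14, 37, 22]

arr[0]=29 > 22: no swap
arr[1]=11 <= 22: swap with position 0, array becomes [11, 29, 19, 36, 20, 6, 14, 37, 22]
arr[2]=19 <= 22: swap with position 1, array becomes [11, 19, 29, 36, 20, 6, 14, 37, 22]
arr[3]=36 > 22: no swap
arr[4]=20 <= 22: swap with position 2, array becomes [11, 19, 20, 36, 29, 6, 14, 37, 22]
arr[5]=6 <= 22: swap with position 3, array becomes [11, 19, 20, 6, 29, 36, 14, 37, 22]
arr[6]=14 <= 22: swap with position 4, array becomes [11, 19, 20, 6, 14, 36, 29, 37, 22]
arr[7]=37 > 22: no swap

Place pivot at position 5: [11, 19, 20, 6, 14, 22, 29, 37, 36]
Pivot position: 5

After partitioning with pivot 22, the array becomes [11, 19, 20, 6, 14, 22, 29, 37, 36]. The pivot is placed at index 5. All elements to the left of the pivot are <= 22, and all elements to the right are > 22.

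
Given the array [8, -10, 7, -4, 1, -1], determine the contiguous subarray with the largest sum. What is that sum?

Using Kadane's algorithm on [8, -10, 7, -4, 1, -1]:

Scanning through the array:
Position 1 (value -10): max_ending_here = -2, max_so_far = 8
Position 2 (value 7): max_ending_here = 7, max_so_far = 8
Position 3 (value -4): max_ending_here = 3, max_so_far = 8
Position 4 (value 1): max_ending_here = 4, max_so_far = 8
Position 5 (value -1): max_ending_here = 3, max_so_far = 8

Maximum subarray: [8]
Maximum sum: 8

The maximum subarray is [8] with sum 8. This subarray runs from index 0 to index 0.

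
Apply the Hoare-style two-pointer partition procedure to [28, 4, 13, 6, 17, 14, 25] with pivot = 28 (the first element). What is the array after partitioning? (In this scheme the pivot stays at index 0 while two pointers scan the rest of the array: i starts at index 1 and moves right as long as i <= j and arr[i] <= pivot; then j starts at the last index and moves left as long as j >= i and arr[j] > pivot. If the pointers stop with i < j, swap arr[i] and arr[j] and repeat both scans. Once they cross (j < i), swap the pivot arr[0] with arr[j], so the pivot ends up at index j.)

Hoare-style two-pointer partition with pivot = 28:

Initial array: [28, 4, 13, 6, 17, 14, 25]

Pointers start at i = 1, j = 6.
i ends at 7, j ends at 6: the pointers have crossed (j < i), so scanning stops.

Swap pivot arr[0] with arr[6] to place pivot at position 6: [25, 4, 13, 6, 17, 14, 28]
Pivot position: 6

After partitioning with pivot 28, the array becomes [25, 4, 13, 6, 17, 14, 28]. The pivot is placed at index 6. All elements to the left of the pivot are <= 28, and all elements to the right are > 28.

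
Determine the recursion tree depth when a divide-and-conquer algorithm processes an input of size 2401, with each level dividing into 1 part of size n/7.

For divide and conquer with division factor 7:

Problem sizes at each level:
Level 0: 2401
Level 1: 343
Level 2: 49
Level 3: 7
Level 4: 1

The root is level 0 and the size-1 base case is level 4 (the tree spans levels 0 through 4, i.e. 5 levels counting the root), so the depth is the number of divisions: log_7(2401) = 4

The recursion tree depth is log_7(2401) = 4. At each level, the problem size is divided by 7, so it takes 4 divisions to reduce to a base case of size 1. The algorithm makes 1 recursive call at each level.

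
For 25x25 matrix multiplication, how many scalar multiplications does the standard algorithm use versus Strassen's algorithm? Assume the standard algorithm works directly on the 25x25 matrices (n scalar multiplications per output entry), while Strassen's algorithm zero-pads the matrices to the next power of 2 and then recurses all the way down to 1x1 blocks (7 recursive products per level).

Matrix multiplication for 25x25 matrices:

Strassen's algorithm requires power-of-2 dimensions. Pad 25x25 to 32x32 (next power of 2).

Standard algorithm: 25^3 = 15625 multiplications
Strassen's algorithm: 7^(log2(32)) = 7^5 = 16807 multiplications
Difference: 15625 - 16807 = -1182 (Strassen uses MORE here due to padding overhead — for small or just-over-power-of-2 n, padding can outweigh the per-level savings)

Standard: 15625 multiplications (25^3). Strassen: 16807 multiplications (7^5, after padding to 32x32). Strassen reduces 8 recursive multiplications to 7 at each level.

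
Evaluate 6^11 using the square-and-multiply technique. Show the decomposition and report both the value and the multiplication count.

Computing 6^11 by squaring (build up from 6^1; each line after the first costs one multiplication):

6^1 = 6
6^2 = (6^1)^2 = 6^2 = 36
6^4 = (6^2)^2 = 36^2 = 1296
6^5 = 6 * 6^4 = 6 * 1296 = 7776
6^10 = (6^5)^2 = 7776^2 = 60466176
6^11 = 6 * 6^10 = 6 * 60466176 = 362797056

Result: 362797056
Multiplications needed: 5 (5 lines after 6^1)

6^11 = 362797056. Using exponentiation by squaring, this requires 5 multiplications. The key idea: if the exponent is even, square the half-power; if odd, multiply by the base once.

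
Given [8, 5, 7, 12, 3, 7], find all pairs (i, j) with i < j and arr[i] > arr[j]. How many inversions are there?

Finding inversions in [8, 5, 7, 12, 3, 7]:

(0, 1): arr[0]=8 > arr[1]=5
(0, 2): arr[0]=8 > arr[2]=7
(0, 4): arr[0]=8 > arr[4]=3
(0, 5): arr[0]=8 > arr[5]=7
(1, 4): arr[1]=5 > arr[4]=3
(2, 4): arr[2]=7 > arr[4]=3
(3, 4): arr[3]=12 > arr[4]=3
(3, 5): arr[3]=12 > arr[5]=7

Total inversions: 8

The array has 8 inversion(s): (0,1), (0,2), (0,4), (0,5), (1,4), (2,4), (3,4), (3,5). Each pair (i,j) satisfies i < j and arr[i] > arr[j].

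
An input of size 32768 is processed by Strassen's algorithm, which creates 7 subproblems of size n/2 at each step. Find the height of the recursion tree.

For divide and conquer with division factor 2:

Problem sizes at each level:
Level 0: 32768
Level 1: 16384
Level 2: 8192
Level 3: 4096
Level 4: 2048
Level 5: 1024
Level 6: 512
Level 7: 256
Level 8: 128
Level 9: 64
Level 10: 32
Level 11: 16
Level 12: 8
Level 13: 4
Level 14: 2
Level 15: 1

The root is level 0 and the size-1 base case is level 15 (the tree spans levels 0 through 15, i.e. 16 levels counting the root), so the depth is the number of divisions: log_2(32768) = 15

The recursion tree depth is log_2(32768) = 15. At each level, the problem size is divided by 2, so it takes 15 divisions to reduce to a base case of size 1. The algorithm makes 7 recursive calls at each level.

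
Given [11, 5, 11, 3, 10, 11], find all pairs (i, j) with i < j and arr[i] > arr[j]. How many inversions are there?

Finding inversions in [11, 5, 11, 3, 10, 11]:

(0, 1): arr[0]=11 > arr[1]=5
(0, 3): arr[0]=11 > arr[3]=3
(0, 4): arr[0]=11 > arr[4]=10
(1, 3): arr[1]=5 > arr[3]=3
(2, 3): arr[2]=11 > arr[3]=3
(2, 4): arr[2]=11 > arr[4]=10

Total inversions: 6

The array has 6 inversion(s): (0,1), (0,3), (0,4), (1,3), (2,3), (2,4). Each pair (i,j) satisfies i < j and arr[i] > arr[j].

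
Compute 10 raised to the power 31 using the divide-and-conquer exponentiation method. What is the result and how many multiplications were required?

Computing 10^31 by squaring (build up from 10^1; each line after the first costs one multiplication):

10^1 = 10
10^2 = (10^1)^2 = 10^2 = 100
10^3 = 10 * 10^2 = 10 * 100 = 1000
10^6 = (10^3)^2 = 1000^2 = 1000000
10^7 = 10 * 10^6 = 10 * 1000000 = 10000000
10^14 = (10^7)^2 = 10000000^2 = 100000000000000
10^15 = 10 * 10^14 = 10 * 100000000000000 = 1000000000000000
10^30 = (10^15)^2 = 1000000000000000^2 = 1000000000000000000000000000000
10^31 = 10 * 10^30 = 10 * 1000000000000000000000000000000 = 10000000000000000000000000000000

Result: 10000000000000000000000000000000
Multiplications needed: 8 (8 lines after 10^1)

10^31 = 10000000000000000000000000000000. Using exponentiation by squaring, this requires 8 multiplications. The key idea: if the exponent is even, square the half-power; if odd, multiply by the base once.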